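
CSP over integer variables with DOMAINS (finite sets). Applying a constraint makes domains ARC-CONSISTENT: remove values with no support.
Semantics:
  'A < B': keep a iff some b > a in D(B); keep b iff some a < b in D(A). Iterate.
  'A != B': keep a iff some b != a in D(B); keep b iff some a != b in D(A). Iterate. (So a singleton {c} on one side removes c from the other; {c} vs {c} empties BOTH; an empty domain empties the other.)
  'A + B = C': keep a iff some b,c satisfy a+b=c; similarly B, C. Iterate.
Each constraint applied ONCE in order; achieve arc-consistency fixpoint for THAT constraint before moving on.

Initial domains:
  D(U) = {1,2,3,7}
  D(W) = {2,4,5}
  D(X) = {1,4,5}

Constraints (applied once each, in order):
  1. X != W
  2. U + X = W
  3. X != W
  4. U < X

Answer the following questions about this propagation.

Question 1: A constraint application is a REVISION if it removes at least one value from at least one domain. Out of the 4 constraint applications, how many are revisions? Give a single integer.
Constraint 1 (X != W) on D(X)={1,4,5} D(W)={2,4,5}: no change => not a revision
Constraint 2 (U + X = W) on D(U)={1,2,3,7} D(X)={1,4,5} D(W)={2,4,5}: U {1,2,3,7}->{1,3}; X {1,4,5}->{1,4} => REVISION
Constraint 3 (X != W) on D(X)={1,4} D(W)={2,4,5}: no change => not a revision
Constraint 4 (U < X) on D(U)={1,3} D(X)={1,4}: X {1,4}->{4} => REVISION
Total revisions = 2

Answer: 2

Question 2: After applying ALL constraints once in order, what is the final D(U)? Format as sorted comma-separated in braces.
Constraint 1 (X != W) on D(X)={1,4,5} D(W)={2,4,5}: no change
Constraint 2 (U + X = W) on D(U)={1,2,3,7} D(X)={1,4,5} D(W)={2,4,5}: U {1,2,3,7}->{1,3}; X {1,4,5}->{1,4}
Constraint 3 (X != W) on D(X)={1,4} D(W)={2,4,5}: no change
Constraint 4 (U < X) on D(U)={1,3} D(X)={1,4}: X {1,4}->{4}
So after all 4 constraints: D(U) = {1,3}

Answer: {1,3}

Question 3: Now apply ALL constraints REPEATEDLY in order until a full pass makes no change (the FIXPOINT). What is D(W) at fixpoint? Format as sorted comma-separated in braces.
Answer: {5}

Derivation:
pass 0 (initial): D(W)={2,4,5}
pass 1: U {1,2,3,7}->{1,3}; X {1,4,5}->{4}
pass 2: U {1,3}->{1}; W {2,4,5}->{5}
pass 3: no change
Fixpoint after 3 passes: D(W) = {5}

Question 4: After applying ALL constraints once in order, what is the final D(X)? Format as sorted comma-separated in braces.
Answer: {4}

Derivation:
Constraint 1 (X != W) on D(X)={1,4,5} D(W)={2,4,5}: no change
Constraint 2 (U + X = W) on D(U)={1,2,3,7} D(X)={1,4,5} D(W)={2,4,5}: U {1,2,3,7}->{1,3}; X {1,4,5}->{1,4}
Constraint 3 (X != W) on D(X)={1,4} D(W)={2,4,5}: no change
Constraint 4 (U < X) on D(U)={1,3} D(X)={1,4}: X {1,4}->{4}
So after all 4 constraints: D(X) = {4}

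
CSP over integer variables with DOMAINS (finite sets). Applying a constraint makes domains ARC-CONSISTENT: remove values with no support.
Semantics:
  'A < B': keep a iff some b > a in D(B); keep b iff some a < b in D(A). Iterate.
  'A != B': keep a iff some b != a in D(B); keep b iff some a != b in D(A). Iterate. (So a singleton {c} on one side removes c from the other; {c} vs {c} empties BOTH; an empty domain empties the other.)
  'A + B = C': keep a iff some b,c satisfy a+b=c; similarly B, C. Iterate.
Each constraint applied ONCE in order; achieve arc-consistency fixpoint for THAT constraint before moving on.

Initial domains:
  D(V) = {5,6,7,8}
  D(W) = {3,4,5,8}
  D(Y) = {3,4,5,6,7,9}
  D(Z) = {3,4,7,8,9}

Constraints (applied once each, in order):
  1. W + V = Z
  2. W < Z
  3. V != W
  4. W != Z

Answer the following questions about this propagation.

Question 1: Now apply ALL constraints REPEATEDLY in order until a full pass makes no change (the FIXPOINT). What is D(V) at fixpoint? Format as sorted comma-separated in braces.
pass 0 (initial): D(V)={5,6,7,8}
pass 1: V {5,6,7,8}->{5,6}; W {3,4,5,8}->{3,4}; Z {3,4,7,8,9}->{8,9}
pass 2: no change
Fixpoint after 2 passes: D(V) = {5,6}

Answer: {5,6}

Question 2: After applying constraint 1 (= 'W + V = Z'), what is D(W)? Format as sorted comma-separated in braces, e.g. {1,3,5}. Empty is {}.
Answer: {3,4}

Derivation:
Constraint 1 (W + V = Z) on D(W)={3,4,5,8} D(V)={5,6,7,8} D(Z)={3,4,7,8,9}: W {3,4,5,8}->{3,4}; V {5,6,7,8}->{5,6}; Z {3,4,7,8,9}->{8,9}
So after constraint 1: D(W) = {3,4}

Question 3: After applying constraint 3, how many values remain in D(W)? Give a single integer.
Answer: 2

Derivation:
Constraint 1 (W + V = Z) on D(W)={3,4,5,8} D(V)={5,6,7,8} D(Z)={3,4,7,8,9}: W {3,4,5,8}->{3,4}; V {5,6,7,8}->{5,6}; Z {3,4,7,8,9}->{8,9}
Constraint 2 (W < Z) on D(W)={3,4} D(Z)={8,9}: no change
Constraint 3 (V != W) on D(V)={5,6} D(W)={3,4}: no change
So after constraint 3: D(W)={3,4}, size = 2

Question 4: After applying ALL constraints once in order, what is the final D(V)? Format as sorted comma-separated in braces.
Answer: {5,6}

Derivation:
Constraint 1 (W + V = Z) on D(W)={3,4,5,8} D(V)={5,6,7,8} D(Z)={3,4,7,8,9}: W {3,4,5,8}->{3,4}; V {5,6,7,8}->{5,6}; Z {3,4,7,8,9}->{8,9}
Constraint 2 (W < Z) on D(W)={3,4} D(Z)={8,9}: no change
Constraint 3 (V != W) on D(V)={5,6} D(W)={3,4}: no change
Constraint 4 (W != Z) on D(W)={3,4} D(Z)={8,9}: no change
So after all 4 constraints: D(V) = {5,6}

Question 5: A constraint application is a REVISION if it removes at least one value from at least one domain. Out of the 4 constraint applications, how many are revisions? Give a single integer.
Constraint 1 (W + V = Z) on D(W)={3,4,5,8} D(V)={5,6,7,8} D(Z)={3,4,7,8,9}: W {3,4,5,8}->{3,4}; V {5,6,7,8}->{5,6}; Z {3,4,7,8,9}->{8,9} => REVISION
Constraint 2 (W < Z) on D(W)={3,4} D(Z)={8,9}: no change => not a revision
Constraint 3 (V != W) on D(V)={5,6} D(W)={3,4}: no change => not a revision
Constraint 4 (W != Z) on D(W)={3,4} D(Z)={8,9}: no change => not a revision
Total revisions = 1

Answer: 1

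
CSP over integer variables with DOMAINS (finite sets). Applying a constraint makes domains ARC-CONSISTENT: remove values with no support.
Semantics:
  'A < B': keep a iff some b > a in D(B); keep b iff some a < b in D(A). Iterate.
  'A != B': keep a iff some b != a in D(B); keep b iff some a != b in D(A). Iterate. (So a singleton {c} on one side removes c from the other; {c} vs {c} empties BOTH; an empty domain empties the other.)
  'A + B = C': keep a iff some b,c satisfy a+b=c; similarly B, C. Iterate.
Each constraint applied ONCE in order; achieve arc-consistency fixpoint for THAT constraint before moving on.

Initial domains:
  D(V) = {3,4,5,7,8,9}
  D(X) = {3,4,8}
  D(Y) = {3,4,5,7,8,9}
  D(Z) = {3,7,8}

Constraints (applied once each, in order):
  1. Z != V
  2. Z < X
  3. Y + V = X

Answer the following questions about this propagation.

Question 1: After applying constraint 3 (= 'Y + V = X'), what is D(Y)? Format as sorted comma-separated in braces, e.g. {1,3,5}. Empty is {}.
Constraint 1 (Z != V) on D(Z)={3,7,8} D(V)={3,4,5,7,8,9}: no change
Constraint 2 (Z < X) on D(Z)={3,7,8} D(X)={3,4,8}: Z {3,7,8}->{3,7}; X {3,4,8}->{4,8}
Constraint 3 (Y + V = X) on D(Y)={3,4,5,7,8,9} D(V)={3,4,5,7,8,9} D(X)={4,8}: Y {3,4,5,7,8,9}->{3,4,5}; V {3,4,5,7,8,9}->{3,4,5}; X {4,8}->{8}
So after constraint 3: D(Y) = {3,4,5}

Answer: {3,4,5}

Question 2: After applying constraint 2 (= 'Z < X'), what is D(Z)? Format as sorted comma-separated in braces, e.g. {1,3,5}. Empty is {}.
Answer: {3,7}

Derivation:
Constraint 1 (Z != V) on D(Z)={3,7,8} D(V)={3,4,5,7,8,9}: no change
Constraint 2 (Z < X) on D(Z)={3,7,8} D(X)={3,4,8}: Z {3,7,8}->{3,7}; X {3,4,8}->{4,8}
So after constraint 2: D(Z) = {3,7}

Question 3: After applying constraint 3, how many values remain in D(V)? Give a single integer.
Answer: 3

Derivation:
Constraint 1 (Z != V) on D(Z)={3,7,8} D(V)={3,4,5,7,8,9}: no change
Constraint 2 (Z < X) on D(Z)={3,7,8} D(X)={3,4,8}: Z {3,7,8}->{3,7}; X {3,4,8}->{4,8}
Constraint 3 (Y + V = X) on D(Y)={3,4,5,7,8,9} D(V)={3,4,5,7,8,9} D(X)={4,8}: Y {3,4,5,7,8,9}->{3,4,5}; V {3,4,5,7,8,9}->{3,4,5}; X {4,8}->{8}
So after constraint 3: D(V)={3,4,5}, size = 3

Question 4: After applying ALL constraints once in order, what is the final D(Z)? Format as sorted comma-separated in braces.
Answer: {3,7}

Derivation:
Constraint 1 (Z != V) on D(Z)={3,7,8} D(V)={3,4,5,7,8,9}: no change
Constraint 2 (Z < X) on D(Z)={3,7,8} D(X)={3,4,8}: Z {3,7,8}->{3,7}; X {3,4,8}->{4,8}
Constraint 3 (Y + V = X) on D(Y)={3,4,5,7,8,9} D(V)={3,4,5,7,8,9} D(X)={4,8}: Y {3,4,5,7,8,9}->{3,4,5}; V {3,4,5,7,8,9}->{3,4,5}; X {4,8}->{8}
So after all 3 constraints: D(Z) = {3,7}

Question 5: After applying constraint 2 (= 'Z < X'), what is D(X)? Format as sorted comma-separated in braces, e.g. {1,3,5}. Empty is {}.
Constraint 1 (Z != V) on D(Z)={3,7,8} D(V)={3,4,5,7,8,9}: no change
Constraint 2 (Z < X) on D(Z)={3,7,8} D(X)={3,4,8}: Z {3,7,8}->{3,7}; X {3,4,8}->{4,8}
So after constraint 2: D(X) = {4,8}

Answer: {4,8}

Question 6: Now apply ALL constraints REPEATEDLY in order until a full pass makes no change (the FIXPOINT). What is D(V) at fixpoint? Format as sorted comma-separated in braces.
Answer: {3,4,5}

Derivation:
pass 0 (initial): D(V)={3,4,5,7,8,9}
pass 1: V {3,4,5,7,8,9}->{3,4,5}; X {3,4,8}->{8}; Y {3,4,5,7,8,9}->{3,4,5}; Z {3,7,8}->{3,7}
pass 2: no change
Fixpoint after 2 passes: D(V) = {3,4,5}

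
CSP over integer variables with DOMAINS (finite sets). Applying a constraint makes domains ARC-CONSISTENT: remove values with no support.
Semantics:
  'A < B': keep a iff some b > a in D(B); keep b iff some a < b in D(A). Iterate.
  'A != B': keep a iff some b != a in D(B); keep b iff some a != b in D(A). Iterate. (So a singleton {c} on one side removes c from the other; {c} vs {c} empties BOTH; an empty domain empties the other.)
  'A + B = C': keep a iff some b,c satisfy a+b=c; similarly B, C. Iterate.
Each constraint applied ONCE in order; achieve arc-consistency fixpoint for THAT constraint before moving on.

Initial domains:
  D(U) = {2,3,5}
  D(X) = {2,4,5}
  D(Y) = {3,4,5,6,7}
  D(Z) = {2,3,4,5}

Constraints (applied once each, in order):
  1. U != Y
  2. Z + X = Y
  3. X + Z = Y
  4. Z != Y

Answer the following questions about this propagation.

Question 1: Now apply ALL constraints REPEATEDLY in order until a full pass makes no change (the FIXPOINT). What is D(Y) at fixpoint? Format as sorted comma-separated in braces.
pass 0 (initial): D(Y)={3,4,5,6,7}
pass 1: Y {3,4,5,6,7}->{4,5,6,7}
pass 2: no change
Fixpoint after 2 passes: D(Y) = {4,5,6,7}

Answer: {4,5,6,7}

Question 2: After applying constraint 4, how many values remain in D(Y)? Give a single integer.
Constraint 1 (U != Y) on D(U)={2,3,5} D(Y)={3,4,5,6,7}: no change
Constraint 2 (Z + X = Y) on D(Z)={2,3,4,5} D(X)={2,4,5} D(Y)={3,4,5,6,7}: Y {3,4,5,6,7}->{4,5,6,7}
Constraint 3 (X + Z = Y) on D(X)={2,4,5} D(Z)={2,3,4,5} D(Y)={4,5,6,7}: no change
Constraint 4 (Z != Y) on D(Z)={2,3,4,5} D(Y)={4,5,6,7}: no change
So after constraint 4: D(Y)={4,5,6,7}, size = 4

Answer: 4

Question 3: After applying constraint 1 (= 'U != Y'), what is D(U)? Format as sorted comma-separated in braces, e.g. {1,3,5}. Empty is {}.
Answer: {2,3,5}

Derivation:
Constraint 1 (U != Y) on D(U)={2,3,5} D(Y)={3,4,5,6,7}: no change
So after constraint 1: D(U) = {2,3,5}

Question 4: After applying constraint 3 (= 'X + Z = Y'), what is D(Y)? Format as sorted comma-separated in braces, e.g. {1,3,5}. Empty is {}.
Answer: {4,5,6,7}

Derivation:
Constraint 1 (U != Y) on D(U)={2,3,5} D(Y)={3,4,5,6,7}: no change
Constraint 2 (Z + X = Y) on D(Z)={2,3,4,5} D(X)={2,4,5} D(Y)={3,4,5,6,7}: Y {3,4,5,6,7}->{4,5,6,7}
Constraint 3 (X + Z = Y) on D(X)={2,4,5} D(Z)={2,3,4,5} D(Y)={4,5,6,7}: no change
So after constraint 3: D(Y) = {4,5,6,7}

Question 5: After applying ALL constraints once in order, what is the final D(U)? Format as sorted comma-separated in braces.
Constraint 1 (U != Y) on D(U)={2,3,5} D(Y)={3,4,5,6,7}: no change
Constraint 2 (Z + X = Y) on D(Z)={2,3,4,5} D(X)={2,4,5} D(Y)={3,4,5,6,7}: Y {3,4,5,6,7}->{4,5,6,7}
Constraint 3 (X + Z = Y) on D(X)={2,4,5} D(Z)={2,3,4,5} D(Y)={4,5,6,7}: no change
Constraint 4 (Z != Y) on D(Z)={2,3,4,5} D(Y)={4,5,6,7}: no change
So after all 4 constraints: D(U) = {2,3,5}

Answer: {2,3,5}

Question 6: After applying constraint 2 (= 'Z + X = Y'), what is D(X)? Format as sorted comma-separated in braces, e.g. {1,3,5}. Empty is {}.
Constraint 1 (U != Y) on D(U)={2,3,5} D(Y)={3,4,5,6,7}: no change
Constraint 2 (Z + X = Y) on D(Z)={2,3,4,5} D(X)={2,4,5} D(Y)={3,4,5,6,7}: Y {3,4,5,6,7}->{4,5,6,7}
So after constraint 2: D(X) = {2,4,5}

Answer: {2,4,5}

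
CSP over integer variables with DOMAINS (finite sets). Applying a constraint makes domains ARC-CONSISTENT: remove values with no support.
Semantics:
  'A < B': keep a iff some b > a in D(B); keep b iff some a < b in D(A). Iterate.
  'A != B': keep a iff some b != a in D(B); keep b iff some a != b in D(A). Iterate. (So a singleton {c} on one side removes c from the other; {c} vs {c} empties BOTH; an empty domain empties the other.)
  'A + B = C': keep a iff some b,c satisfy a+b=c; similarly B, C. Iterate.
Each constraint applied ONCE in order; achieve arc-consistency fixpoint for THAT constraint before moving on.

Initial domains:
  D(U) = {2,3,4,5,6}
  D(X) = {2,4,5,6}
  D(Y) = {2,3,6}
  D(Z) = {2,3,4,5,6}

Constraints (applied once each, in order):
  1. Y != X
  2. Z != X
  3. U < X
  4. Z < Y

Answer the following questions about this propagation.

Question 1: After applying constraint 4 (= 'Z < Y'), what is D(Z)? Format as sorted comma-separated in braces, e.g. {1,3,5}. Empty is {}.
Constraint 1 (Y != X) on D(Y)={2,3,6} D(X)={2,4,5,6}: no change
Constraint 2 (Z != X) on D(Z)={2,3,4,5,6} D(X)={2,4,5,6}: no change
Constraint 3 (U < X) on D(U)={2,3,4,5,6} D(X)={2,4,5,6}: U {2,3,4,5,6}->{2,3,4,5}; X {2,4,5,6}->{4,5,6}
Constraint 4 (Z < Y) on D(Z)={2,3,4,5,6} D(Y)={2,3,6}: Z {2,3,4,5,6}->{2,3,4,5}; Y {2,3,6}->{3,6}
So after constraint 4: D(Z) = {2,3,4,5}

Answer: {2,3,4,5}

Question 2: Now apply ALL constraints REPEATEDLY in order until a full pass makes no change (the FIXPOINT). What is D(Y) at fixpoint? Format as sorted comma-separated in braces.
pass 0 (initial): D(Y)={2,3,6}
pass 1: U {2,3,4,5,6}->{2,3,4,5}; X {2,4,5,6}->{4,5,6}; Y {2,3,6}->{3,6}; Z {2,3,4,5,6}->{2,3,4,5}
pass 2: no change
Fixpoint after 2 passes: D(Y) = {3,6}

Answer: {3,6}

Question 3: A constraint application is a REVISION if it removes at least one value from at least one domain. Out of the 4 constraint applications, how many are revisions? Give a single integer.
Constraint 1 (Y != X) on D(Y)={2,3,6} D(X)={2,4,5,6}: no change => not a revision
Constraint 2 (Z != X) on D(Z)={2,3,4,5,6} D(X)={2,4,5,6}: no change => not a revision
Constraint 3 (U < X) on D(U)={2,3,4,5,6} D(X)={2,4,5,6}: U {2,3,4,5,6}->{2,3,4,5}; X {2,4,5,6}->{4,5,6} => REVISION
Constraint 4 (Z < Y) on D(Z)={2,3,4,5,6} D(Y)={2,3,6}: Z {2,3,4,5,6}->{2,3,4,5}; Y {2,3,6}->{3,6} => REVISION
Total revisions = 2

Answer: 2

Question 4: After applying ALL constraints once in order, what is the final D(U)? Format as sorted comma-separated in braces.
Constraint 1 (Y != X) on D(Y)={2,3,6} D(X)={2,4,5,6}: no change
Constraint 2 (Z != X) on D(Z)={2,3,4,5,6} D(X)={2,4,5,6}: no change
Constraint 3 (U < X) on D(U)={2,3,4,5,6} D(X)={2,4,5,6}: U {2,3,4,5,6}->{2,3,4,5}; X {2,4,5,6}->{4,5,6}
Constraint 4 (Z < Y) on D(Z)={2,3,4,5,6} D(Y)={2,3,6}: Z {2,3,4,5,6}->{2,3,4,5}; Y {2,3,6}->{3,6}
So after all 4 constraints: D(U) = {2,3,4,5}

Answer: {2,3,4,5}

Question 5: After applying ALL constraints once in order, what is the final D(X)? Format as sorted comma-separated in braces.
Constraint 1 (Y != X) on D(Y)={2,3,6} D(X)={2,4,5,6}: no change
Constraint 2 (Z != X) on D(Z)={2,3,4,5,6} D(X)={2,4,5,6}: no change
Constraint 3 (U < X) on D(U)={2,3,4,5,6} D(X)={2,4,5,6}: U {2,3,4,5,6}->{2,3,4,5}; X {2,4,5,6}->{4,5,6}
Constraint 4 (Z < Y) on D(Z)={2,3,4,5,6} D(Y)={2,3,6}: Z {2,3,4,5,6}->{2,3,4,5}; Y {2,3,6}->{3,6}
So after all 4 constraints: D(X) = {4,5,6}

Answer: {4,5,6}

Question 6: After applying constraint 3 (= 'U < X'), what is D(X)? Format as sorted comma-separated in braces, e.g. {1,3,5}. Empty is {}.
Constraint 1 (Y != X) on D(Y)={2,3,6} D(X)={2,4,5,6}: no change
Constraint 2 (Z != X) on D(Z)={2,3,4,5,6} D(X)={2,4,5,6}: no change
Constraint 3 (U < X) on D(U)={2,3,4,5,6} D(X)={2,4,5,6}: U {2,3,4,5,6}->{2,3,4,5}; X {2,4,5,6}->{4,5,6}
So after constraint 3: D(X) = {4,5,6}

Answer: {4,5,6}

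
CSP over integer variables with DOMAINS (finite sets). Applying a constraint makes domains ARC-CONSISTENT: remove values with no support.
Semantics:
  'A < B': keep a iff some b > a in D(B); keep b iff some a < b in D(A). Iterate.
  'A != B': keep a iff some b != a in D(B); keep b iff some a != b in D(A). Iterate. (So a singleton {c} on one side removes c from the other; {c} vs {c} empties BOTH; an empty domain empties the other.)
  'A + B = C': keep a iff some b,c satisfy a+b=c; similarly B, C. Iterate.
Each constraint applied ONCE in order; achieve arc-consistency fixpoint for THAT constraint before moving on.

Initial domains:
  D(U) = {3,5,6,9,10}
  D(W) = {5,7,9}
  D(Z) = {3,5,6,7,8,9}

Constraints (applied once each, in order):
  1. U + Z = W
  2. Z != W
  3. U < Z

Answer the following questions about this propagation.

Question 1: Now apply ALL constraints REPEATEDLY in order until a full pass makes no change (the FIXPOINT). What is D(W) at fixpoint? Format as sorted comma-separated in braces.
pass 0 (initial): D(W)={5,7,9}
pass 1: U {3,5,6,9,10}->{3}; W {5,7,9}->{9}; Z {3,5,6,7,8,9}->{6}
pass 2: no change
Fixpoint after 2 passes: D(W) = {9}

Answer: {9}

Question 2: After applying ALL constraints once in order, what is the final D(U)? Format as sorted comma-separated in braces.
Answer: {3}

Derivation:
Constraint 1 (U + Z = W) on D(U)={3,5,6,9,10} D(Z)={3,5,6,7,8,9} D(W)={5,7,9}: U {3,5,6,9,10}->{3,6}; Z {3,5,6,7,8,9}->{3,6}; W {5,7,9}->{9}
Constraint 2 (Z != W) on D(Z)={3,6} D(W)={9}: no change
Constraint 3 (U < Z) on D(U)={3,6} D(Z)={3,6}: U {3,6}->{3}; Z {3,6}->{6}
So after all 3 constraints: D(U) = {3}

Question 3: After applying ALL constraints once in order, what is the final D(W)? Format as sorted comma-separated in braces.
Answer: {9}

Derivation:
Constraint 1 (U + Z = W) on D(U)={3,5,6,9,10} D(Z)={3,5,6,7,8,9} D(W)={5,7,9}: U {3,5,6,9,10}->{3,6}; Z {3,5,6,7,8,9}->{3,6}; W {5,7,9}->{9}
Constraint 2 (Z != W) on D(Z)={3,6} D(W)={9}: no change
Constraint 3 (U < Z) on D(U)={3,6} D(Z)={3,6}: U {3,6}->{3}; Z {3,6}->{6}
So after all 3 constraints: D(W) = {9}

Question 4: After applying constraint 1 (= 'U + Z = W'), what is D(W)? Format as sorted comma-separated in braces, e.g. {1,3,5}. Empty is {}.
Constraint 1 (U + Z = W) on D(U)={3,5,6,9,10} D(Z)={3,5,6,7,8,9} D(W)={5,7,9}: U {3,5,6,9,10}->{3,6}; Z {3,5,6,7,8,9}->{3,6}; W {5,7,9}->{9}
So after constraint 1: D(W) = {9}

Answer: {9}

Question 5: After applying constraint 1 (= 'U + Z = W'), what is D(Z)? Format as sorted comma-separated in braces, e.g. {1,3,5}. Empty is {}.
Constraint 1 (U + Z = W) on D(U)={3,5,6,9,10} D(Z)={3,5,6,7,8,9} D(W)={5,7,9}: U {3,5,6,9,10}->{3,6}; Z {3,5,6,7,8,9}->{3,6}; W {5,7,9}->{9}
So after constraint 1: D(Z) = {3,6}

Answer: {3,6}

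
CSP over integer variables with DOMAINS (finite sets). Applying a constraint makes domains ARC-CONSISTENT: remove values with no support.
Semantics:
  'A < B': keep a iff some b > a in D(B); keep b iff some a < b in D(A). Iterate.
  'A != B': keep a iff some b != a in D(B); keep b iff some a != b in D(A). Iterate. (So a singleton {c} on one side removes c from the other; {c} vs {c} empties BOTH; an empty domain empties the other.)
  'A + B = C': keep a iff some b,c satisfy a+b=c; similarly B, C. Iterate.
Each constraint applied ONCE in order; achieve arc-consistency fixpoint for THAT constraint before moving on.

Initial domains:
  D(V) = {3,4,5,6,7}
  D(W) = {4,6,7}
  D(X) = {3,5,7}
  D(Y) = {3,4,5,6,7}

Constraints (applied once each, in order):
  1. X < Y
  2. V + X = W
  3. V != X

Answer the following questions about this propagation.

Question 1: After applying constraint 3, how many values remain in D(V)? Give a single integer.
Answer: 1

Derivation:
Constraint 1 (X < Y) on D(X)={3,5,7} D(Y)={3,4,5,6,7}: X {3,5,7}->{3,5}; Y {3,4,5,6,7}->{4,5,6,7}
Constraint 2 (V + X = W) on D(V)={3,4,5,6,7} D(X)={3,5} D(W)={4,6,7}: V {3,4,5,6,7}->{3,4}; X {3,5}->{3}; W {4,6,7}->{6,7}
Constraint 3 (V != X) on D(V)={3,4} D(X)={3}: V {3,4}->{4}
So after constraint 3: D(V)={4}, size = 1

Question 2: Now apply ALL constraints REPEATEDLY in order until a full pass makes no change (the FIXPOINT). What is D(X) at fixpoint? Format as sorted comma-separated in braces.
Answer: {3}

Derivation:
pass 0 (initial): D(X)={3,5,7}
pass 1: V {3,4,5,6,7}->{4}; W {4,6,7}->{6,7}; X {3,5,7}->{3}; Y {3,4,5,6,7}->{4,5,6,7}
pass 2: W {6,7}->{7}
pass 3: no change
Fixpoint after 3 passes: D(X) = {3}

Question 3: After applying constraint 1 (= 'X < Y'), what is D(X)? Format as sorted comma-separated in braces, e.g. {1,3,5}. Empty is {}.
Answer: {3,5}

Derivation:
Constraint 1 (X < Y) on D(X)={3,5,7} D(Y)={3,4,5,6,7}: X {3,5,7}->{3,5}; Y {3,4,5,6,7}->{4,5,6,7}
So after constraint 1: D(X) = {3,5}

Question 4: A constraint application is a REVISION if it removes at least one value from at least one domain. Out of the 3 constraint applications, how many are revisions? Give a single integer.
Constraint 1 (X < Y) on D(X)={3,5,7} D(Y)={3,4,5,6,7}: X {3,5,7}->{3,5}; Y {3,4,5,6,7}->{4,5,6,7} => REVISION
Constraint 2 (V + X = W) on D(V)={3,4,5,6,7} D(X)={3,5} D(W)={4,6,7}: V {3,4,5,6,7}->{3,4}; X {3,5}->{3}; W {4,6,7}->{6,7} => REVISION
Constraint 3 (V != X) on D(V)={3,4} D(X)={3}: V {3,4}->{4} => REVISION
Total revisions = 3

Answer: 3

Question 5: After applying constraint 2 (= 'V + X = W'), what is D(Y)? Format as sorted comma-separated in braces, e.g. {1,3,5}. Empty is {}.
Constraint 1 (X < Y) on D(X)={3,5,7} D(Y)={3,4,5,6,7}: X {3,5,7}->{3,5}; Y {3,4,5,6,7}->{4,5,6,7}
Constraint 2 (V + X = W) on D(V)={3,4,5,6,7} D(X)={3,5} D(W)={4,6,7}: V {3,4,5,6,7}->{3,4}; X {3,5}->{3}; W {4,6,7}->{6,7}
So after constraint 2: D(Y) = {4,5,6,7}

Answer: {4,5,6,7}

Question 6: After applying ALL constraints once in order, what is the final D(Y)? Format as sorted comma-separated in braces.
Answer: {4,5,6,7}

Derivation:
Constraint 1 (X < Y) on D(X)={3,5,7} D(Y)={3,4,5,6,7}: X {3,5,7}->{3,5}; Y {3,4,5,6,7}->{4,5,6,7}
Constraint 2 (V + X = W) on D(V)={3,4,5,6,7} D(X)={3,5} D(W)={4,6,7}: V {3,4,5,6,7}->{3,4}; X {3,5}->{3}; W {4,6,7}->{6,7}
Constraint 3 (V != X) on D(V)={3,4} D(X)={3}: V {3,4}->{4}
So after all 3 constraints: D(Y) = {4,5,6,7}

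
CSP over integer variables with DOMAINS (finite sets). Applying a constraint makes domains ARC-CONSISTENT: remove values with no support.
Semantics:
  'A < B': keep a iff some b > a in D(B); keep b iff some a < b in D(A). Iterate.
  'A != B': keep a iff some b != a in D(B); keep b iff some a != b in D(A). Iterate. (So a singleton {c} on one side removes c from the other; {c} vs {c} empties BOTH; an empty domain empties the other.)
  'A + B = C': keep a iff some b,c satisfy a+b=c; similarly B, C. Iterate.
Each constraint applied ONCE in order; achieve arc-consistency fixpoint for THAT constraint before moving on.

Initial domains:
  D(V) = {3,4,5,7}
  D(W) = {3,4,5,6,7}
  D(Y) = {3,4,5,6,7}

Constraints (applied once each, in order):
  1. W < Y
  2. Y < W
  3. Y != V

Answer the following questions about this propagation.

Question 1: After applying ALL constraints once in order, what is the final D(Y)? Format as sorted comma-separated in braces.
Constraint 1 (W < Y) on D(W)={3,4,5,6,7} D(Y)={3,4,5,6,7}: W {3,4,5,6,7}->{3,4,5,6}; Y {3,4,5,6,7}->{4,5,6,7}
Constraint 2 (Y < W) on D(Y)={4,5,6,7} D(W)={3,4,5,6}: Y {4,5,6,7}->{4,5}; W {3,4,5,6}->{5,6}
Constraint 3 (Y != V) on D(Y)={4,5} D(V)={3,4,5,7}: no change
So after all 3 constraints: D(Y) = {4,5}

Answer: {4,5}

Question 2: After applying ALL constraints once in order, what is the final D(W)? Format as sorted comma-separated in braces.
Answer: {5,6}

Derivation:
Constraint 1 (W < Y) on D(W)={3,4,5,6,7} D(Y)={3,4,5,6,7}: W {3,4,5,6,7}->{3,4,5,6}; Y {3,4,5,6,7}->{4,5,6,7}
Constraint 2 (Y < W) on D(Y)={4,5,6,7} D(W)={3,4,5,6}: Y {4,5,6,7}->{4,5}; W {3,4,5,6}->{5,6}
Constraint 3 (Y != V) on D(Y)={4,5} D(V)={3,4,5,7}: no change
So after all 3 constraints: D(W) = {5,6}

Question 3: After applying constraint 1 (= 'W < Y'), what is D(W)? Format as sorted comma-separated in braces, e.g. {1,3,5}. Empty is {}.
Constraint 1 (W < Y) on D(W)={3,4,5,6,7} D(Y)={3,4,5,6,7}: W {3,4,5,6,7}->{3,4,5,6}; Y {3,4,5,6,7}->{4,5,6,7}
So after constraint 1: D(W) = {3,4,5,6}

Answer: {3,4,5,6}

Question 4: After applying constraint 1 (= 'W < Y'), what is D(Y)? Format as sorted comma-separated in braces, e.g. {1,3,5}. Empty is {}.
Answer: {4,5,6,7}

Derivation:
Constraint 1 (W < Y) on D(W)={3,4,5,6,7} D(Y)={3,4,5,6,7}: W {3,4,5,6,7}->{3,4,5,6}; Y {3,4,5,6,7}->{4,5,6,7}
So after constraint 1: D(Y) = {4,5,6,7}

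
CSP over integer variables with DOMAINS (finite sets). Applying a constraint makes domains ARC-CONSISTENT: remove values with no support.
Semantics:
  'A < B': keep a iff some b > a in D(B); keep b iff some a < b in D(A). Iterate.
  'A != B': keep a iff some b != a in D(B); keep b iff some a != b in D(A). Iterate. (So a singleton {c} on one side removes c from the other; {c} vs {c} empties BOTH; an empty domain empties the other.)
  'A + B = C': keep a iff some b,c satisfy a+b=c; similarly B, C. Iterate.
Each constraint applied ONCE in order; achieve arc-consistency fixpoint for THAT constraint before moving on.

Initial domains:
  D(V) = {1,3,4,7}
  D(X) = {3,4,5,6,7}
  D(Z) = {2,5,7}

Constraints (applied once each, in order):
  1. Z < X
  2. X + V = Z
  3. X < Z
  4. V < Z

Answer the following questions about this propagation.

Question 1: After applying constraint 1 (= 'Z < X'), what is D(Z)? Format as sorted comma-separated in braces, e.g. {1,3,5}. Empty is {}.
Constraint 1 (Z < X) on D(Z)={2,5,7} D(X)={3,4,5,6,7}: Z {2,5,7}->{2,5}
So after constraint 1: D(Z) = {2,5}

Answer: {2,5}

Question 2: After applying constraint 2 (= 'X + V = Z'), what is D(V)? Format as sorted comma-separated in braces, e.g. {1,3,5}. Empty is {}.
Answer: {1}

Derivation:
Constraint 1 (Z < X) on D(Z)={2,5,7} D(X)={3,4,5,6,7}: Z {2,5,7}->{2,5}
Constraint 2 (X + V = Z) on D(X)={3,4,5,6,7} D(V)={1,3,4,7} D(Z)={2,5}: X {3,4,5,6,7}->{4}; V {1,3,4,7}->{1}; Z {2,5}->{5}
So after constraint 2: D(V) = {1}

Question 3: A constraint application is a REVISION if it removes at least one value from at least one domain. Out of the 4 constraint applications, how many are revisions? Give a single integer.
Constraint 1 (Z < X) on D(Z)={2,5,7} D(X)={3,4,5,6,7}: Z {2,5,7}->{2,5} => REVISION
Constraint 2 (X + V = Z) on D(X)={3,4,5,6,7} D(V)={1,3,4,7} D(Z)={2,5}: X {3,4,5,6,7}->{4}; V {1,3,4,7}->{1}; Z {2,5}->{5} => REVISION
Constraint 3 (X < Z) on D(X)={4} D(Z)={5}: no change => not a revision
Constraint 4 (V < Z) on D(V)={1} D(Z)={5}: no change => not a revision
Total revisions = 2

Answer: 2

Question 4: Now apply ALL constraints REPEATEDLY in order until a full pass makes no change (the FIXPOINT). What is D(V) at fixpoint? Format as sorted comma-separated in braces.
pass 0 (initial): D(V)={1,3,4,7}
pass 1: V {1,3,4,7}->{1}; X {3,4,5,6,7}->{4}; Z {2,5,7}->{5}
pass 2: V {1}->{}; X {4}->{}; Z {5}->{}
pass 3: no change
Fixpoint after 3 passes: D(V) = {}

Answer: {}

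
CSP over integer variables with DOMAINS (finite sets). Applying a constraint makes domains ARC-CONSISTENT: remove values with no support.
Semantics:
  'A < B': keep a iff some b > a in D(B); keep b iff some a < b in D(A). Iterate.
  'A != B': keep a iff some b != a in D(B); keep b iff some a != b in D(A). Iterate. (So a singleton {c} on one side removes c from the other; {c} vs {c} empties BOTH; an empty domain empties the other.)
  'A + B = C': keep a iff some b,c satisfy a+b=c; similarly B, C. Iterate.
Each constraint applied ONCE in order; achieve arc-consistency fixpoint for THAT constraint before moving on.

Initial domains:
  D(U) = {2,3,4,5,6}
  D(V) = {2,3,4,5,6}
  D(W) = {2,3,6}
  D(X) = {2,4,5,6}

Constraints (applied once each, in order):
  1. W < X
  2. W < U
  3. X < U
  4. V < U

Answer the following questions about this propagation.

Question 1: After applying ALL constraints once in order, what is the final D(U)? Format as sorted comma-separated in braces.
Constraint 1 (W < X) on D(W)={2,3,6} D(X)={2,4,5,6}: W {2,3,6}->{2,3}; X {2,4,5,6}->{4,5,6}
Constraint 2 (W < U) on D(W)={2,3} D(U)={2,3,4,5,6}: U {2,3,4,5,6}->{3,4,5,6}
Constraint 3 (X < U) on D(X)={4,5,6} D(U)={3,4,5,6}: X {4,5,6}->{4,5}; U {3,4,5,6}->{5,6}
Constraint 4 (V < U) on D(V)={2,3,4,5,6} D(U)={5,6}: V {2,3,4,5,6}->{2,3,4,5}
So after all 4 constraints: D(U) = {5,6}

Answer: {5,6}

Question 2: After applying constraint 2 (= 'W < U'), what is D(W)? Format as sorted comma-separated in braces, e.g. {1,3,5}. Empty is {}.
Answer: {2,3}

Derivation:
Constraint 1 (W < X) on D(W)={2,3,6} D(X)={2,4,5,6}: W {2,3,6}->{2,3}; X {2,4,5,6}->{4,5,6}
Constraint 2 (W < U) on D(W)={2,3} D(U)={2,3,4,5,6}: U {2,3,4,5,6}->{3,4,5,6}
So after constraint 2: D(W) = {2,3}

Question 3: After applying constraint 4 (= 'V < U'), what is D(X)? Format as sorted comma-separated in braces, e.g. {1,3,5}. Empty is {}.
Constraint 1 (W < X) on D(W)={2,3,6} D(X)={2,4,5,6}: W {2,3,6}->{2,3}; X {2,4,5,6}->{4,5,6}
Constraint 2 (W < U) on D(W)={2,3} D(U)={2,3,4,5,6}: U {2,3,4,5,6}->{3,4,5,6}
Constraint 3 (X < U) on D(X)={4,5,6} D(U)={3,4,5,6}: X {4,5,6}->{4,5}; U {3,4,5,6}->{5,6}
Constraint 4 (V < U) on D(V)={2,3,4,5,6} D(U)={5,6}: V {2,3,4,5,6}->{2,3,4,5}
So after constraint 4: D(X) = {4,5}

Answer: {4,5}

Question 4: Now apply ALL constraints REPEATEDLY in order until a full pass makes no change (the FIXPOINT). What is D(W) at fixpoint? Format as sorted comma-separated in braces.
pass 0 (initial): D(W)={2,3,6}
pass 1: U {2,3,4,5,6}->{5,6}; V {2,3,4,5,6}->{2,3,4,5}; W {2,3,6}->{2,3}; X {2,4,5,6}->{4,5}
pass 2: no change
Fixpoint after 2 passes: D(W) = {2,3}

Answer: {2,3}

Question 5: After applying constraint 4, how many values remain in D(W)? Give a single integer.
Answer: 2

Derivation:
Constraint 1 (W < X) on D(W)={2,3,6} D(X)={2,4,5,6}: W {2,3,6}->{2,3}; X {2,4,5,6}->{4,5,6}
Constraint 2 (W < U) on D(W)={2,3} D(U)={2,3,4,5,6}: U {2,3,4,5,6}->{3,4,5,6}
Constraint 3 (X < U) on D(X)={4,5,6} D(U)={3,4,5,6}: X {4,5,6}->{4,5}; U {3,4,5,6}->{5,6}
Constraint 4 (V < U) on D(V)={2,3,4,5,6} D(U)={5,6}: V {2,3,4,5,6}->{2,3,4,5}
So after constraint 4: D(W)={2,3}, size = 2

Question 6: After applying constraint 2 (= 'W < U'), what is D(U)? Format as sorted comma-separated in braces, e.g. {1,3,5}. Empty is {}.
Constraint 1 (W < X) on D(W)={2,3,6} D(X)={2,4,5,6}: W {2,3,6}->{2,3}; X {2,4,5,6}->{4,5,6}
Constraint 2 (W < U) on D(W)={2,3} D(U)={2,3,4,5,6}: U {2,3,4,5,6}->{3,4,5,6}
So after constraint 2: D(U) = {3,4,5,6}

Answer: {3,4,5,6}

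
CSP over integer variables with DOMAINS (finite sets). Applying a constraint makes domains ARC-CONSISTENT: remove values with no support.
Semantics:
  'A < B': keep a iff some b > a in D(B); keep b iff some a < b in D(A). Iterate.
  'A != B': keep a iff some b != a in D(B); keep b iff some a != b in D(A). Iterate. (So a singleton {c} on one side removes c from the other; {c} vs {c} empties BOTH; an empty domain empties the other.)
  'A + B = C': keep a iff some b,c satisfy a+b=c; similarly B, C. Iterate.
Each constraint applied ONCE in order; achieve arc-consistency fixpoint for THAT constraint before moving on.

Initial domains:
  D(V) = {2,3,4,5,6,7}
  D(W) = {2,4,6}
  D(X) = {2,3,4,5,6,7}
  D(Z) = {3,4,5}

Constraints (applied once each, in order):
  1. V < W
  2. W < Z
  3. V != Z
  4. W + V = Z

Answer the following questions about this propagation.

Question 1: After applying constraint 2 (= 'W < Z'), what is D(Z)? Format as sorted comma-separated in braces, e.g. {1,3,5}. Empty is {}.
Answer: {5}

Derivation:
Constraint 1 (V < W) on D(V)={2,3,4,5,6,7} D(W)={2,4,6}: V {2,3,4,5,6,7}->{2,3,4,5}; W {2,4,6}->{4,6}
Constraint 2 (W < Z) on D(W)={4,6} D(Z)={3,4,5}: W {4,6}->{4}; Z {3,4,5}->{5}
So after constraint 2: D(Z) = {5}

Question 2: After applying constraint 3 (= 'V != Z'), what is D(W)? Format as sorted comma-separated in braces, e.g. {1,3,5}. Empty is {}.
Answer: {4}

Derivation:
Constraint 1 (V < W) on D(V)={2,3,4,5,6,7} D(W)={2,4,6}: V {2,3,4,5,6,7}->{2,3,4,5}; W {2,4,6}->{4,6}
Constraint 2 (W < Z) on D(W)={4,6} D(Z)={3,4,5}: W {4,6}->{4}; Z {3,4,5}->{5}
Constraint 3 (V != Z) on D(V)={2,3,4,5} D(Z)={5}: V {2,3,4,5}->{2,3,4}
So after constraint 3: D(W) = {4}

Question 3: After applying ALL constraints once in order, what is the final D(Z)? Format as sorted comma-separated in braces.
Constraint 1 (V < W) on D(V)={2,3,4,5,6,7} D(W)={2,4,6}: V {2,3,4,5,6,7}->{2,3,4,5}; W {2,4,6}->{4,6}
Constraint 2 (W < Z) on D(W)={4,6} D(Z)={3,4,5}: W {4,6}->{4}; Z {3,4,5}->{5}
Constraint 3 (V != Z) on D(V)={2,3,4,5} D(Z)={5}: V {2,3,4,5}->{2,3,4}
Constraint 4 (W + V = Z) on D(W)={4} D(V)={2,3,4} D(Z)={5}: W {4}->{}; V {2,3,4}->{}; Z {5}->{}
So after all 4 constraints: D(Z) = {}

Answer: {}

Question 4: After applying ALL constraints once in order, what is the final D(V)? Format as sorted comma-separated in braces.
Constraint 1 (V < W) on D(V)={2,3,4,5,6,7} D(W)={2,4,6}: V {2,3,4,5,6,7}->{2,3,4,5}; W {2,4,6}->{4,6}
Constraint 2 (W < Z) on D(W)={4,6} D(Z)={3,4,5}: W {4,6}->{4}; Z {3,4,5}->{5}
Constraint 3 (V != Z) on D(V)={2,3,4,5} D(Z)={5}: V {2,3,4,5}->{2,3,4}
Constraint 4 (W + V = Z) on D(W)={4} D(V)={2,3,4} D(Z)={5}: W {4}->{}; V {2,3,4}->{}; Z {5}->{}
So after all 4 constraints: D(V) = {}

Answer: {}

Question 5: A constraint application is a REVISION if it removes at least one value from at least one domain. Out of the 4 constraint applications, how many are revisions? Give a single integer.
Constraint 1 (V < W) on D(V)={2,3,4,5,6,7} D(W)={2,4,6}: V {2,3,4,5,6,7}->{2,3,4,5}; W {2,4,6}->{4,6} => REVISION
Constraint 2 (W < Z) on D(W)={4,6} D(Z)={3,4,5}: W {4,6}->{4}; Z {3,4,5}->{5} => REVISION
Constraint 3 (V != Z) on D(V)={2,3,4,5} D(Z)={5}: V {2,3,4,5}->{2,3,4} => REVISION
Constraint 4 (W + V = Z) on D(W)={4} D(V)={2,3,4} D(Z)={5}: W {4}->{}; V {2,3,4}->{}; Z {5}->{} => REVISION
Total revisions = 4

Answer: 4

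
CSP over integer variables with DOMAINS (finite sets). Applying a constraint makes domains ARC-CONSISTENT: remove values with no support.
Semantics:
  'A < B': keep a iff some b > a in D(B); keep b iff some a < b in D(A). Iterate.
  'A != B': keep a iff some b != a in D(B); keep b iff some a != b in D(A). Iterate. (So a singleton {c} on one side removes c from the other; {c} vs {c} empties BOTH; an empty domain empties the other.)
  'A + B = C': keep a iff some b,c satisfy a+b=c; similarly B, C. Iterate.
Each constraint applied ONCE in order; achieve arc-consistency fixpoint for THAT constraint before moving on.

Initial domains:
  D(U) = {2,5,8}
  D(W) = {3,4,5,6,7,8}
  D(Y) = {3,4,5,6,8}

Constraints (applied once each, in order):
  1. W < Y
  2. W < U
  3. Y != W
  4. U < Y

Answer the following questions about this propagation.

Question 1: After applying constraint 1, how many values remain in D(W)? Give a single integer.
Answer: 5

Derivation:
Constraint 1 (W < Y) on D(W)={3,4,5,6,7,8} D(Y)={3,4,5,6,8}: W {3,4,5,6,7,8}->{3,4,5,6,7}; Y {3,4,5,6,8}->{4,5,6,8}
So after constraint 1: D(W)={3,4,5,6,7}, size = 5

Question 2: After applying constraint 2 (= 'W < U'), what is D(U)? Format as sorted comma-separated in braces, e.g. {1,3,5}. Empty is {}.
Answer: {5,8}

Derivation:
Constraint 1 (W < Y) on D(W)={3,4,5,6,7,8} D(Y)={3,4,5,6,8}: W {3,4,5,6,7,8}->{3,4,5,6,7}; Y {3,4,5,6,8}->{4,5,6,8}
Constraint 2 (W < U) on D(W)={3,4,5,6,7} D(U)={2,5,8}: U {2,5,8}->{5,8}
So after constraint 2: D(U) = {5,8}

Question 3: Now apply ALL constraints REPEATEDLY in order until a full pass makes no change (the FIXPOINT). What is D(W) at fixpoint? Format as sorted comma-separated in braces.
Answer: {3,4}

Derivation:
pass 0 (initial): D(W)={3,4,5,6,7,8}
pass 1: U {2,5,8}->{5}; W {3,4,5,6,7,8}->{3,4,5,6,7}; Y {3,4,5,6,8}->{6,8}
pass 2: W {3,4,5,6,7}->{3,4}
pass 3: no change
Fixpoint after 3 passes: D(W) = {3,4}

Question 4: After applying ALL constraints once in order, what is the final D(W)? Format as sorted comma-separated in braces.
Answer: {3,4,5,6,7}

Derivation:
Constraint 1 (W < Y) on D(W)={3,4,5,6,7,8} D(Y)={3,4,5,6,8}: W {3,4,5,6,7,8}->{3,4,5,6,7}; Y {3,4,5,6,8}->{4,5,6,8}
Constraint 2 (W < U) on D(W)={3,4,5,6,7} D(U)={2,5,8}: U {2,5,8}->{5,8}
Constraint 3 (Y != W) on D(Y)={4,5,6,8} D(W)={3,4,5,6,7}: no change
Constraint 4 (U < Y) on D(U)={5,8} D(Y)={4,5,6,8}: U {5,8}->{5}; Y {4,5,6,8}->{6,8}
So after all 4 constraints: D(W) = {3,4,5,6,7}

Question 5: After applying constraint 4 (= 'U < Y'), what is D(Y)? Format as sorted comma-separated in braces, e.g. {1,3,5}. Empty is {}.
Constraint 1 (W < Y) on D(W)={3,4,5,6,7,8} D(Y)={3,4,5,6,8}: W {3,4,5,6,7,8}->{3,4,5,6,7}; Y {3,4,5,6,8}->{4,5,6,8}
Constraint 2 (W < U) on D(W)={3,4,5,6,7} D(U)={2,5,8}: U {2,5,8}->{5,8}
Constraint 3 (Y != W) on D(Y)={4,5,6,8} D(W)={3,4,5,6,7}: no change
Constraint 4 (U < Y) on D(U)={5,8} D(Y)={4,5,6,8}: U {5,8}->{5}; Y {4,5,6,8}->{6,8}
So after constraint 4: D(Y) = {6,8}

Answer: {6,8}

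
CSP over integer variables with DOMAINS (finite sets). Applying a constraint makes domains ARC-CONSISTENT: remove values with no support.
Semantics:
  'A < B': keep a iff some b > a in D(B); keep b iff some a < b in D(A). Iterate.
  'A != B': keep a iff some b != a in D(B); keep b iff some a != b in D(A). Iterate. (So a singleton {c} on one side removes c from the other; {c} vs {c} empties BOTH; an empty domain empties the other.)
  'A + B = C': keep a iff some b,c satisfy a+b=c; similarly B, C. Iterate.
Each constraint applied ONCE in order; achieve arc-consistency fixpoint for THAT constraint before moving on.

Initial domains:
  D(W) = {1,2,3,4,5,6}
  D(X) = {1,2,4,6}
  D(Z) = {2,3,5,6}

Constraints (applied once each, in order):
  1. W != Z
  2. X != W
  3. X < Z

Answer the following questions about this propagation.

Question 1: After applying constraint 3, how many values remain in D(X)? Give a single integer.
Answer: 3

Derivation:
Constraint 1 (W != Z) on D(W)={1,2,3,4,5,6} D(Z)={2,3,5,6}: no change
Constraint 2 (X != W) on D(X)={1,2,4,6} D(W)={1,2,3,4,5,6}: no change
Constraint 3 (X < Z) on D(X)={1,2,4,6} D(Z)={2,3,5,6}: X {1,2,4,6}->{1,2,4}
So after constraint 3: D(X)={1,2,4}, size = 3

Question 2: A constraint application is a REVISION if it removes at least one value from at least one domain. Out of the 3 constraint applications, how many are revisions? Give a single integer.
Constraint 1 (W != Z) on D(W)={1,2,3,4,5,6} D(Z)={2,3,5,6}: no change => not a revision
Constraint 2 (X != W) on D(X)={1,2,4,6} D(W)={1,2,3,4,5,6}: no change => not a revision
Constraint 3 (X < Z) on D(X)={1,2,4,6} D(Z)={2,3,5,6}: X {1,2,4,6}->{1,2,4} => REVISION
Total revisions = 1

Answer: 1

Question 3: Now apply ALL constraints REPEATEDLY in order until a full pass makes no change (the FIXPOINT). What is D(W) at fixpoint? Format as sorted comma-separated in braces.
Answer: {1,2,3,4,5,6}

Derivation:
pass 0 (initial): D(W)={1,2,3,4,5,6}
pass 1: X {1,2,4,6}->{1,2,4}
pass 2: no change
Fixpoint after 2 passes: D(W) = {1,2,3,4,5,6}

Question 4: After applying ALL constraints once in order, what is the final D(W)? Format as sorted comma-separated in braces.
Answer: {1,2,3,4,5,6}

Derivation:
Constraint 1 (W != Z) on D(W)={1,2,3,4,5,6} D(Z)={2,3,5,6}: no change
Constraint 2 (X != W) on D(X)={1,2,4,6} D(W)={1,2,3,4,5,6}: no change
Constraint 3 (X < Z) on D(X)={1,2,4,6} D(Z)={2,3,5,6}: X {1,2,4,6}->{1,2,4}
So after all 3 constraints: D(W) = {1,2,3,4,5,6}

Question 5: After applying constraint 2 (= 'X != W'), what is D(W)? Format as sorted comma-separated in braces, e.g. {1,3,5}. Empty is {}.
Constraint 1 (W != Z) on D(W)={1,2,3,4,5,6} D(Z)={2,3,5,6}: no change
Constraint 2 (X != W) on D(X)={1,2,4,6} D(W)={1,2,3,4,5,6}: no change
So after constraint 2: D(W) = {1,2,3,4,5,6}

Answer: {1,2,3,4,5,6}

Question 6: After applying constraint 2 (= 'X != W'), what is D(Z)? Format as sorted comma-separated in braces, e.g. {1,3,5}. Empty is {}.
Constraint 1 (W != Z) on D(W)={1,2,3,4,5,6} D(Z)={2,3,5,6}: no change
Constraint 2 (X != W) on D(X)={1,2,4,6} D(W)={1,2,3,4,5,6}: no change
So after constraint 2: D(Z) = {2,3,5,6}

Answer: {2,3,5,6}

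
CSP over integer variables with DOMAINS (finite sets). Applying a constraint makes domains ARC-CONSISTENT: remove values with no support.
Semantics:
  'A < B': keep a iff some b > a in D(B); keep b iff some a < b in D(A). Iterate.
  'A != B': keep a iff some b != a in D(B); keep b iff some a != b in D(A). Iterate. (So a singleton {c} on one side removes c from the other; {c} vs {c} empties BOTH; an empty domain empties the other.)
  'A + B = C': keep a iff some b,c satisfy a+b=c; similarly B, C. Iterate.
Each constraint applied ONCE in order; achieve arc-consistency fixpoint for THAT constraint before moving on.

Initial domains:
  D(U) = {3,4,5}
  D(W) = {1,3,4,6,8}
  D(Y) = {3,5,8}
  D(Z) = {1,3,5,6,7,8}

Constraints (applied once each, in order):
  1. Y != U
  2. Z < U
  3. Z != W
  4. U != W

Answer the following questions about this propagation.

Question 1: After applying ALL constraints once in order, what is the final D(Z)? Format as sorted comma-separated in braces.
Answer: {1,3}

Derivation:
Constraint 1 (Y != U) on D(Y)={3,5,8} D(U)={3,4,5}: no change
Constraint 2 (Z < U) on D(Z)={1,3,5,6,7,8} D(U)={3,4,5}: Z {1,3,5,6,7,8}->{1,3}
Constraint 3 (Z != W) on D(Z)={1,3} D(W)={1,3,4,6,8}: no change
Constraint 4 (U != W) on D(U)={3,4,5} D(W)={1,3,4,6,8}: no change
So after all 4 constraints: D(Z) = {1,3}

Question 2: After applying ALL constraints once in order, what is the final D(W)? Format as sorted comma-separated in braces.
Answer: {1,3,4,6,8}

Derivation:
Constraint 1 (Y != U) on D(Y)={3,5,8} D(U)={3,4,5}: no change
Constraint 2 (Z < U) on D(Z)={1,3,5,6,7,8} D(U)={3,4,5}: Z {1,3,5,6,7,8}->{1,3}
Constraint 3 (Z != W) on D(Z)={1,3} D(W)={1,3,4,6,8}: no change
Constraint 4 (U != W) on D(U)={3,4,5} D(W)={1,3,4,6,8}: no change
So after all 4 constraints: D(W) = {1,3,4,6,8}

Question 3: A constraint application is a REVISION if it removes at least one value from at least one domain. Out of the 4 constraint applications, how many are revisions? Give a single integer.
Answer: 1

Derivation:
Constraint 1 (Y != U) on D(Y)={3,5,8} D(U)={3,4,5}: no change => not a revision
Constraint 2 (Z < U) on D(Z)={1,3,5,6,7,8} D(U)={3,4,5}: Z {1,3,5,6,7,8}->{1,3} => REVISION
Constraint 3 (Z != W) on D(Z)={1,3} D(W)={1,3,4,6,8}: no change => not a revision
Constraint 4 (U != W) on D(U)={3,4,5} D(W)={1,3,4,6,8}: no change => not a revision
Total revisions = 1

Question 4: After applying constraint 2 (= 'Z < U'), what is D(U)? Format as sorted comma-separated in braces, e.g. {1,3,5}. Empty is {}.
Answer: {3,4,5}

Derivation:
Constraint 1 (Y != U) on D(Y)={3,5,8} D(U)={3,4,5}: no change
Constraint 2 (Z < U) on D(Z)={1,3,5,6,7,8} D(U)={3,4,5}: Z {1,3,5,6,7,8}->{1,3}
So after constraint 2: D(U) = {3,4,5}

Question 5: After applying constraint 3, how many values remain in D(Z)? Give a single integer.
Constraint 1 (Y != U) on D(Y)={3,5,8} D(U)={3,4,5}: no change
Constraint 2 (Z < U) on D(Z)={1,3,5,6,7,8} D(U)={3,4,5}: Z {1,3,5,6,7,8}->{1,3}
Constraint 3 (Z != W) on D(Z)={1,3} D(W)={1,3,4,6,8}: no change
So after constraint 3: D(Z)={1,3}, size = 2

Answer: 2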